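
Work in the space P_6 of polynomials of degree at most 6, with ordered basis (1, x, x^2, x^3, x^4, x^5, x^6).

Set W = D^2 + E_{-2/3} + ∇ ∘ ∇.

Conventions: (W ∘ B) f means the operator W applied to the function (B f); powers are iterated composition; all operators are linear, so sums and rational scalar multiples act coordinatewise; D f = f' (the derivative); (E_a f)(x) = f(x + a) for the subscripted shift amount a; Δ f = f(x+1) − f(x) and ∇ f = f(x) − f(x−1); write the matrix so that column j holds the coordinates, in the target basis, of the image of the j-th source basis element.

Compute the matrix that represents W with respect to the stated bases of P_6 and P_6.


the matrix is [[1, -2/3, 40/9, -170/27, 1150/81, -7322/243, 45262/729]; [0, 1, -4/3, 40/3, -680/27, 5750/81, -14644/81]; [0, 0, 1, -2, 80/3, -1700/27, 5750/27]; [0, 0, 0, 1, -8/3, 400/9, -3400/27]; [0, 0, 0, 0, 1, -10/3, 200/3]; [0, 0, 0, 0, 0, 1, -4]; [0, 0, 0, 0, 0, 0, 1]] (rows listed top to bottom)

image of 1: 1
image of x: x - 2/3
image of x^2: x^2 - (4/3)x + 40/9
image of x^3: x^3 - 2x^2 + (40/3)x - 170/27
image of x^4: x^4 - (8/3)x^3 + (80/3)x^2 - (680/27)x + 1150/81
image of x^5: x^5 - (10/3)x^4 + (400/9)x^3 - (1700/27)x^2 + (5750/81)x - 7322/243
image of x^6: x^6 - 4x^5 + (200/3)x^4 - (3400/27)x^3 + (5750/27)x^2 - (14644/81)x + 45262/729
each image's coordinates form column j of the matrix


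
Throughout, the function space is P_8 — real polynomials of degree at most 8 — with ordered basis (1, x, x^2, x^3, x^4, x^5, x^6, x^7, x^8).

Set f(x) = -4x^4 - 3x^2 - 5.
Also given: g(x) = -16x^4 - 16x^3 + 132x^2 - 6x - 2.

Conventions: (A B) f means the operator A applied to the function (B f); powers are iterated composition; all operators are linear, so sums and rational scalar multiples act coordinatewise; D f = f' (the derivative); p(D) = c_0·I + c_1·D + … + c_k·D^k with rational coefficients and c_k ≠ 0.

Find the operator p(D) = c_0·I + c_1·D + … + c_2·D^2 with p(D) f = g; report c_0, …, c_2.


p(D) = 4·I + D − 3·D^2, i.e. c_0 = 4, c_1 = 1, c_2 = -3

D^0 f = -4x^4 - 3x^2 - 5
D^1 f = -16x^3 - 6x
D^2 f = -48x^2 - 6
matching coefficients of g against c_0 f + c_1 Df + … from the top degree down determines the c_i
solution: c_0 = 4, c_1 = 1, c_2 = -3


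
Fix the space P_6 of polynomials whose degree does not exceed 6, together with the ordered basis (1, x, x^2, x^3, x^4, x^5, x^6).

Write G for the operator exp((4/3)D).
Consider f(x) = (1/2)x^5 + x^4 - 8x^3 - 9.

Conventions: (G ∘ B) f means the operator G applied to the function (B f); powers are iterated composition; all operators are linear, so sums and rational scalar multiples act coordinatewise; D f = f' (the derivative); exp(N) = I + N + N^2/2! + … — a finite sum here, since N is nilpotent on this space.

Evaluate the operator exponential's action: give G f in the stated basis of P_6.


order-1 term: (10/3)x^4 + (16/3)x^3 - 32x^2
order-2 term: (80/9)x^3 + (32/3)x^2 - (128/3)x
order-3 term: (320/27)x^2 + (256/27)x - 512/27
order-4 term: (640/81)x + 256/81
order-5 term: 512/243
the series for exp((4/3)D) f terminates at order 5
exp((4/3)D) f = (1/2)x^5 + (13/3)x^4 + (56/9)x^3 - (256/27)x^2 - (2048/81)x - 5515/243

g(x) = (1/2)x^5 + (13/3)x^4 + (56/9)x^3 - (256/27)x^2 - (2048/81)x - 5515/243


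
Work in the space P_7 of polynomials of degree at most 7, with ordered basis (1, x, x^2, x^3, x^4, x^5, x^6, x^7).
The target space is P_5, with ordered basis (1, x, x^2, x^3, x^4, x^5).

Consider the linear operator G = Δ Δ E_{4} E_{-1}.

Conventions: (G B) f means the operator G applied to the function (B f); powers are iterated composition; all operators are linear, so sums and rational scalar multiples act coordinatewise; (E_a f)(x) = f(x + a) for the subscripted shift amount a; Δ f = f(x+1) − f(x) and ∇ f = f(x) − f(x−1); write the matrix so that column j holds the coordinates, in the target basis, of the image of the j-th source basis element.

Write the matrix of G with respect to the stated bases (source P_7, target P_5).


the matrix is [[0, 0, 2, 24, 194, 1320, 8162, 47544]; [0, 0, 0, 6, 96, 970, 7920, 57134]; [0, 0, 0, 0, 12, 240, 2910, 27720]; [0, 0, 0, 0, 0, 20, 480, 6790]; [0, 0, 0, 0, 0, 0, 30, 840]; [0, 0, 0, 0, 0, 0, 0, 42]] (rows listed top to bottom)

image of 1: 0
image of x: 0
image of x^2: 2
image of x^3: 6x + 24
image of x^4: 12x^2 + 96x + 194
image of x^5: 20x^3 + 240x^2 + 970x + 1320
image of x^6: 30x^4 + 480x^3 + 2910x^2 + 7920x + 8162
image of x^7: 42x^5 + 840x^4 + 6790x^3 + 27720x^2 + 57134x + 47544
each image's coordinates form column j of the matrix


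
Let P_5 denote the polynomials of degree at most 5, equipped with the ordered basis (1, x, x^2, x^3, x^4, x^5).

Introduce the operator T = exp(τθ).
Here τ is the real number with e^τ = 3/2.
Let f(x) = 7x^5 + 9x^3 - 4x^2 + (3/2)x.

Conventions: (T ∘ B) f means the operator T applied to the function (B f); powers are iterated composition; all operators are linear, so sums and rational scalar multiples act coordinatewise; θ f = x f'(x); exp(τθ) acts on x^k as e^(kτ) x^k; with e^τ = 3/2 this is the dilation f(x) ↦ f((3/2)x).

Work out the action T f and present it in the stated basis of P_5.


exp(τθ) x^k = e^(kτ) x^k; with e^τ = 3/2 this sends x^k to (3/2)^k x^k
x ↦ 3/2 x
x^2 ↦ 9/4 x^2
x^3 ↦ 27/8 x^3
x^5 ↦ 243/32 x^5
applying this coordinatewise to f: exp(τθ) f = (1701/32)x^5 + (243/8)x^3 - 9x^2 + (9/4)x

g(x) = (1701/32)x^5 + (243/8)x^3 - 9x^2 + (9/4)x


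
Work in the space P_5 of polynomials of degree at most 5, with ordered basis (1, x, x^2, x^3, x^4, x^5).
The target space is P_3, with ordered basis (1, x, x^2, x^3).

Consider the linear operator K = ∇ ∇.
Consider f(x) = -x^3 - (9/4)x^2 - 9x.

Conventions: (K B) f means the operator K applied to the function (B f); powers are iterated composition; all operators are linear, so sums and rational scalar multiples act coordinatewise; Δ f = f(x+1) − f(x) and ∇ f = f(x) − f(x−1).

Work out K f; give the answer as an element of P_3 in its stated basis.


the image equals g(x) = -6x + 3/2

∇ f = -3x^2 - (3/2)x - 31/4
∇ ∇ f = -6x + 3/2


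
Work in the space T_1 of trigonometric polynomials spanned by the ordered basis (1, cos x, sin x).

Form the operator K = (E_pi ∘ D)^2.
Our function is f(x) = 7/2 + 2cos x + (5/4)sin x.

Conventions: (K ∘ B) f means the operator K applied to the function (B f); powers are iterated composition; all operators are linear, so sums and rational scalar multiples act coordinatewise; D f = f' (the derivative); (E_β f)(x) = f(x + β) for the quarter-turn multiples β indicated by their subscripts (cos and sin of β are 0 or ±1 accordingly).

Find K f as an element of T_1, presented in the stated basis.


D f = (5/4)cos x - 2sin x
E_pi D f = -(5/4)cos x + 2sin x
D (E_pi ∘ D) f = 2cos x + (5/4)sin x
E_pi D (E_pi ∘ D) f = -2cos x - (5/4)sin x

the result is g(x) = -2cos x - (5/4)sin x


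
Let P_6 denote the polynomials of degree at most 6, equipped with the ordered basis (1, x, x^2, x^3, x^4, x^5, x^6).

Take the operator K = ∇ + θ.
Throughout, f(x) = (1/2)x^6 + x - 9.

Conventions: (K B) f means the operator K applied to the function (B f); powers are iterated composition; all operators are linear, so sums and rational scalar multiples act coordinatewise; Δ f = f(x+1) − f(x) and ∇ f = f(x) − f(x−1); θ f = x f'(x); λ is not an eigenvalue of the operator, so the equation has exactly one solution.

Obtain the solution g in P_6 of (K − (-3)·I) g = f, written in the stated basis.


the image equals g(x) = (1/18)x^6 - (1/24)x^5 + (25/168)x^4 - (535/1512)x^3 + (323/504)x^2 - (625/1008)x - 21589/9072

write g with unknown coordinates in the stated basis and equate coefficients in (K − (-3)·I) g = f
solving from the highest basis element down gives g = (1/18)x^6 - (1/24)x^5 + (25/168)x^4 - (535/1512)x^3 + (323/504)x^2 - (625/1008)x - 21589/9072
check: K g = (1/3)x^6 + (1/8)x^5 - (25/56)x^4 + (535/504)x^3 - (323/168)x^2 + (961/336)x - 5627/3024
so K g − (-3)·g = (1/2)x^6 + x - 9 = f ✓


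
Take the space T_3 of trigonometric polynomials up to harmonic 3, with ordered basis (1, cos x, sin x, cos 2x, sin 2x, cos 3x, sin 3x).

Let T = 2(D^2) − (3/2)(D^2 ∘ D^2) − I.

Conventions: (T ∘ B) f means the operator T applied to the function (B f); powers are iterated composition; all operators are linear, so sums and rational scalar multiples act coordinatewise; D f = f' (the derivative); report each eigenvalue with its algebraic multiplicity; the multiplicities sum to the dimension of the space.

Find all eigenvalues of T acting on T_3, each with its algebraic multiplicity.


image of 1: -1
image of cos x: -(9/2)cos x
image of sin x: -(9/2)sin x
image of cos 2x: -33cos 2x
image of sin 2x: -33sin 2x
image of cos 3x: -(281/2)cos 3x
image of sin 3x: -(281/2)sin 3x
the matrix is diagonal; its diagonal is (-1, -9/2, -9/2, -33, -33, -281/2, -281/2)
for a triangular matrix the eigenvalues are the diagonal entries, with algebraic multiplicity their repetition count

λ = -281/2 (multiplicity 2), λ = -33 (multiplicity 2), λ = -9/2 (multiplicity 2), λ = -1 (multiplicity 1)


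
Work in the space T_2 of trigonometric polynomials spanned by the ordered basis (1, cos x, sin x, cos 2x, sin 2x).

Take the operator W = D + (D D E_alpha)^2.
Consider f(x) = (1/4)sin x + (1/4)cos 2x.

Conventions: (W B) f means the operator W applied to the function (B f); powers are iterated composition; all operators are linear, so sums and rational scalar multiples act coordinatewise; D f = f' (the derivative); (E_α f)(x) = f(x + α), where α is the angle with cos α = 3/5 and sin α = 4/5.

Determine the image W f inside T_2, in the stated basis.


D f = (1/4)cos x - (1/2)sin 2x
E_alpha f = (1/5)cos x + (3/20)sin x - (7/100)cos 2x - (6/25)sin 2x
D E_alpha f = (3/20)cos x - (1/5)sin x - (12/25)cos 2x + (7/50)sin 2x
D D E_alpha f = -(1/5)cos x - (3/20)sin x + (7/25)cos 2x + (24/25)sin 2x
E_alpha (D D E_alpha) f = -(6/25)cos x + (7/100)sin x + (527/625)cos 2x - (336/625)sin 2x
D E_alpha (D D E_alpha) f = (7/100)cos x + (6/25)sin x - (672/625)cos 2x - (1054/625)sin 2x
D D E_alpha (D D E_alpha) f = (6/25)cos x - (7/100)sin x - (2108/625)cos 2x + (1344/625)sin 2x
(D + (D D E_alpha)^2) f = (49/100)cos x - (7/100)sin x - (2108/625)cos 2x + (2063/1250)sin 2x

the image equals g(x) = (49/100)cos x - (7/100)sin x - (2108/625)cos 2x + (2063/1250)sin 2x


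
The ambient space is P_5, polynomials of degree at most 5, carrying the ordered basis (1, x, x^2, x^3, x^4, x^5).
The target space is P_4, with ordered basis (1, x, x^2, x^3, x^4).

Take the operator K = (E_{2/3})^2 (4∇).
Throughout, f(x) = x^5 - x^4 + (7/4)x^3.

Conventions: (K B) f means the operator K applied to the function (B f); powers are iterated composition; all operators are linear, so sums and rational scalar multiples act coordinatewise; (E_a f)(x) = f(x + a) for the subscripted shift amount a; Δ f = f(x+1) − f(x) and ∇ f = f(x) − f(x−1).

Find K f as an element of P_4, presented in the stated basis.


the image equals g(x) = 20x^4 + (152/3)x^3 + (223/3)x^2 + (1637/27)x + 1667/81

∇ f = 5x^4 - 14x^3 + (85/4)x^2 - (57/4)x + 15/4
(4∇) f = 20x^4 - 56x^3 + 85x^2 - 57x + 15
E_{2/3} (4∇) f = 20x^4 - (8/3)x^3 + (79/3)x^2 + (145/27)x + 173/81
E_{2/3} E_{2/3} (4∇) f = 20x^4 + (152/3)x^3 + (223/3)x^2 + (1637/27)x + 1667/81


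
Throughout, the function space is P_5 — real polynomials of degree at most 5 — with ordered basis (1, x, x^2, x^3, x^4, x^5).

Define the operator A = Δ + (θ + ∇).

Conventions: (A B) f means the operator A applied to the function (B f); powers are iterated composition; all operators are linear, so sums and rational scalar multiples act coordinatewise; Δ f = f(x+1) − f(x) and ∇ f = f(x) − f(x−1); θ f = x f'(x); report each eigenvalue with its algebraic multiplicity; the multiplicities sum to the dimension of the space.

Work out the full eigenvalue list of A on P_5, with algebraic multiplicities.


image of 1: 0
image of x: x + 2
image of x^2: 2x^2 + 4x
image of x^3: 3x^3 + 6x^2 + 2
image of x^4: 4x^4 + 8x^3 + 8x
image of x^5: 5x^5 + 10x^4 + 20x^2 + 2
the matrix is upper triangular; its diagonal is (0, 1, 2, 3, 4, 5)
for a triangular matrix the eigenvalues are the diagonal entries, with algebraic multiplicity their repetition count

λ = 0 (multiplicity 1), λ = 1 (multiplicity 1), λ = 2 (multiplicity 1), λ = 3 (multiplicity 1), λ = 4 (multiplicity 1), λ = 5 (multiplicity 1)


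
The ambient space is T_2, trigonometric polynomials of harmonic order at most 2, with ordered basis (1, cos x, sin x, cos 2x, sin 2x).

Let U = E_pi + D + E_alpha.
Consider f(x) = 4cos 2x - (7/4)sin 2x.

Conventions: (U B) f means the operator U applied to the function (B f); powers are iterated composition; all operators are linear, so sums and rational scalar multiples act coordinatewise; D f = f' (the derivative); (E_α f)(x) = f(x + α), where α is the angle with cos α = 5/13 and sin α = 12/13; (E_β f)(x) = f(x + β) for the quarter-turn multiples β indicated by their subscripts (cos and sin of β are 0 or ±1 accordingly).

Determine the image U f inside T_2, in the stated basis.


E_pi f = 4cos 2x - (7/4)sin 2x
D f = -(7/2)cos 2x - 8sin 2x
E_alpha f = -(686/169)cos 2x - (1087/676)sin 2x
(E_pi + D + E_alpha) f = -(1203/338)cos 2x - (3839/338)sin 2x

the image equals g(x) = -(1203/338)cos 2x - (3839/338)sin 2x


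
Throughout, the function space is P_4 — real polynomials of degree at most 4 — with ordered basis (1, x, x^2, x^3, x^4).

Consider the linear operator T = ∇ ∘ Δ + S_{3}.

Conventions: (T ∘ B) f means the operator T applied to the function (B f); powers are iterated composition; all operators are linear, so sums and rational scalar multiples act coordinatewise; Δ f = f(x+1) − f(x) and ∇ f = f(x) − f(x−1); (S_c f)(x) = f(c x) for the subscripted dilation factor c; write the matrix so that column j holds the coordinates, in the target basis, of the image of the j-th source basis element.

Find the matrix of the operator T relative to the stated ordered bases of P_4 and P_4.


the matrix is [[1, 0, 2, 0, 2]; [0, 3, 0, 6, 0]; [0, 0, 9, 0, 12]; [0, 0, 0, 27, 0]; [0, 0, 0, 0, 81]] (rows listed top to bottom)

image of 1: 1
image of x: 3x
image of x^2: 9x^2 + 2
image of x^3: 27x^3 + 6x
image of x^4: 81x^4 + 12x^2 + 2
each image's coordinates form column j of the matrix


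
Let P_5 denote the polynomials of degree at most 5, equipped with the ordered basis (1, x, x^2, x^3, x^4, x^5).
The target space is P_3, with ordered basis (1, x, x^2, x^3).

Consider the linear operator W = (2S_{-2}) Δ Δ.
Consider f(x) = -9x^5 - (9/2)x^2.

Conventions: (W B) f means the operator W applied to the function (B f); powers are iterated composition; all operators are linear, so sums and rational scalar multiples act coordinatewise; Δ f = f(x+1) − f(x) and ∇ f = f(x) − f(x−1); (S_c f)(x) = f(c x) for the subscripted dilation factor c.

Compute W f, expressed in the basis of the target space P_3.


the image equals g(x) = 2880x^3 - 4320x^2 + 2520x - 558

Δ f = -45x^4 - 90x^3 - 90x^2 - 54x - 27/2
Δ Δ f = -180x^3 - 540x^2 - 630x - 279
S_{-2} Δ Δ f = 1440x^3 - 2160x^2 + 1260x - 279
(2S_{-2}) Δ Δ f = 2880x^3 - 4320x^2 + 2520x - 558


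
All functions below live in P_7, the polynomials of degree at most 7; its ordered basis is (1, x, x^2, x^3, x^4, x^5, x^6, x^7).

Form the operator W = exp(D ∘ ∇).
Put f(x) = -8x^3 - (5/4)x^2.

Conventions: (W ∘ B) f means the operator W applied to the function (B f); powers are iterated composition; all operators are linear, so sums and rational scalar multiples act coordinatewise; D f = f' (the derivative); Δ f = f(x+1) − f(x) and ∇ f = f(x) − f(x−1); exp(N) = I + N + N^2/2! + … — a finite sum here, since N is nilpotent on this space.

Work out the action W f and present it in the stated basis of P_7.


order-1 term: -48x + 43/2
the series for exp(D ∘ ∇) f terminates at order 1
exp(D ∘ ∇) f = -8x^3 - (5/4)x^2 - 48x + 43/2

the image equals g(x) = -8x^3 - (5/4)x^2 - 48x + 43/2


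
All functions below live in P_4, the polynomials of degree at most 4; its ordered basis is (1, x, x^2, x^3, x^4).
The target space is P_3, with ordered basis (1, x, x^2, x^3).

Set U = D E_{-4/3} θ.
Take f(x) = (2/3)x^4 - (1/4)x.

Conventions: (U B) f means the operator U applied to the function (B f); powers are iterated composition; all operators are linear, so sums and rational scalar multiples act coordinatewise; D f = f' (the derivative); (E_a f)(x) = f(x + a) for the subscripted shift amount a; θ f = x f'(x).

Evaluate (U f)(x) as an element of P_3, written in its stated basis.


θ f = (8/3)x^4 - (1/4)x
E_{-4/3} θ f = (8/3)x^4 - (128/9)x^3 + (256/9)x^2 - (8273/324)x + 2129/243
D E_{-4/3} θ f = (32/3)x^3 - (128/3)x^2 + (512/9)x - 8273/324

the image equals g(x) = (32/3)x^3 - (128/3)x^2 + (512/9)x - 8273/324


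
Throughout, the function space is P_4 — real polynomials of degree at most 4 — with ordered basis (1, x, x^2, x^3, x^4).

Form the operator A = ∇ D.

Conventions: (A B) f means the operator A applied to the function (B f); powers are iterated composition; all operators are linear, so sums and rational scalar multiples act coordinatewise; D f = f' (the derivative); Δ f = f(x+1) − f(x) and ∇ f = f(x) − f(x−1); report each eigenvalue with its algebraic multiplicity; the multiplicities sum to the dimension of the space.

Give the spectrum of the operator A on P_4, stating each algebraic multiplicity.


λ = 0 (multiplicity 5)

image of 1: 0
image of x: 0
image of x^2: 2
image of x^3: 6x - 3
image of x^4: 12x^2 - 12x + 4
the matrix is upper triangular; its diagonal is (0, 0, 0, 0, 0)
for a triangular matrix the eigenvalues are the diagonal entries, with algebraic multiplicity their repetition count


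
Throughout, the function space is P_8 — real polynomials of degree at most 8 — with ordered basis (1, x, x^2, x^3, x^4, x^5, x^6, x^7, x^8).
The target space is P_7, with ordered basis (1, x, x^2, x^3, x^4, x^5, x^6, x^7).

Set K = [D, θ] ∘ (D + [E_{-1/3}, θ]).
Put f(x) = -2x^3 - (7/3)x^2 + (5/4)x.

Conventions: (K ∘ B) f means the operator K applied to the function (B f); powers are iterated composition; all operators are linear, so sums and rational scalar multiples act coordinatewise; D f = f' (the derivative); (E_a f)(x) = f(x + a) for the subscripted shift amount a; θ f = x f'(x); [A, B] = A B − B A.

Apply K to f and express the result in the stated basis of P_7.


D f = -6x^2 - (14/3)x + 5/4
θ f = -6x^3 - (14/3)x^2 + (5/4)x
E_{-1/3} θ f = -6x^3 + (4/3)x^2 + (85/36)x - 77/108
E_{-1/3} f = -2x^3 - (1/3)x^2 + (77/36)x - 65/108
θ E_{-1/3} f = -6x^3 - (2/3)x^2 + (77/36)x
[E_{-1/3}, θ] f = 2x^2 + (2/9)x - 77/108
(D + [E_{-1/3}, θ]) f = -4x^2 - (40/9)x + 29/54
θ (D + [E_{-1/3}, θ]) f = -8x^2 - (40/9)x
D θ (D + [E_{-1/3}, θ]) f = -16x - 40/9
D (D + [E_{-1/3}, θ]) f = -8x - 40/9
θ D (D + [E_{-1/3}, θ]) f = -8x
[D, θ] (D + [E_{-1/3}, θ]) f = -8x - 40/9

the result is g(x) = -8x - 40/9


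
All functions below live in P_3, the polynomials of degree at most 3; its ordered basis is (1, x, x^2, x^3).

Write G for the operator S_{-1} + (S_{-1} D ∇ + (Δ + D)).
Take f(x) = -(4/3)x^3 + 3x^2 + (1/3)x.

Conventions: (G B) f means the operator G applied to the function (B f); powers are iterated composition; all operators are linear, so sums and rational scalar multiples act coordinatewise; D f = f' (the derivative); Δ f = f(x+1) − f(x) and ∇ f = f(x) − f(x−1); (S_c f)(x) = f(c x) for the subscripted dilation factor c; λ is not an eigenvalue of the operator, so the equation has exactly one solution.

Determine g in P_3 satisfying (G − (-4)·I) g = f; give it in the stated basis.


g(x) = -(4/9)x^3 + (17/15)x^2 - (83/45)x - 3/25

write g with unknown coordinates in the stated basis and equate coefficients in (G − (-4)·I) g = f
solving from the highest basis element down gives g = -(4/9)x^3 + (17/15)x^2 - (83/45)x - 3/25
check: G g = (4/9)x^3 - (23/15)x^2 + (347/45)x + 12/25
so G g − (-4)·g = -(4/3)x^3 + 3x^2 + (1/3)x = f ✓


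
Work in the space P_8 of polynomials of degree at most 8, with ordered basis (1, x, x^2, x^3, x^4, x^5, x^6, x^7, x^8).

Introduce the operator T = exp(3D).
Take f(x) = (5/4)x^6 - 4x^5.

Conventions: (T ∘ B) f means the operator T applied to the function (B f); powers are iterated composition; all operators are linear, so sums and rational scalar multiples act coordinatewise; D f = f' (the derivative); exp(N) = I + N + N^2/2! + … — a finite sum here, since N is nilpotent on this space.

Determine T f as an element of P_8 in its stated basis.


order-1 term: (45/2)x^5 - 60x^4
order-2 term: (675/4)x^4 - 360x^3
order-3 term: 675x^3 - 1080x^2
order-4 term: (6075/4)x^2 - 1620x
order-5 term: (3645/2)x - 972
order-6 term: 3645/4
the series for exp(3D) f terminates at order 6
exp(3D) f = (5/4)x^6 + (37/2)x^5 + (435/4)x^4 + 315x^3 + (1755/4)x^2 + (405/2)x - 243/4

the result is g(x) = (5/4)x^6 + (37/2)x^5 + (435/4)x^4 + 315x^3 + (1755/4)x^2 + (405/2)x - 243/4


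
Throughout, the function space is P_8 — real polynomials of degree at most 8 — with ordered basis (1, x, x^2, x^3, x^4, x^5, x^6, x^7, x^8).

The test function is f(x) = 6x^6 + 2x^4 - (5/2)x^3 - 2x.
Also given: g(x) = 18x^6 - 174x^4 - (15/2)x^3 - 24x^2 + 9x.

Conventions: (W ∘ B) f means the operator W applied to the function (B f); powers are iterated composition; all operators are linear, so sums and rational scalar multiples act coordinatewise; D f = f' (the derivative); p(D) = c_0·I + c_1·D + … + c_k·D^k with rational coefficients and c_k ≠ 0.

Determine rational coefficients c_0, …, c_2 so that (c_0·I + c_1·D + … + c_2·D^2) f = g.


D^0 f = 6x^6 + 2x^4 - (5/2)x^3 - 2x
D^1 f = 36x^5 + 8x^3 - (15/2)x^2 - 2
D^2 f = 180x^4 + 24x^2 - 15x
matching coefficients of g against c_0 f + c_1 Df + … from the top degree down determines the c_i
solution: c_0 = 3, c_1 = 0, c_2 = -1

p(D) = 3·I − D^2, i.e. c_0 = 3, c_1 = 0, c_2 = -1


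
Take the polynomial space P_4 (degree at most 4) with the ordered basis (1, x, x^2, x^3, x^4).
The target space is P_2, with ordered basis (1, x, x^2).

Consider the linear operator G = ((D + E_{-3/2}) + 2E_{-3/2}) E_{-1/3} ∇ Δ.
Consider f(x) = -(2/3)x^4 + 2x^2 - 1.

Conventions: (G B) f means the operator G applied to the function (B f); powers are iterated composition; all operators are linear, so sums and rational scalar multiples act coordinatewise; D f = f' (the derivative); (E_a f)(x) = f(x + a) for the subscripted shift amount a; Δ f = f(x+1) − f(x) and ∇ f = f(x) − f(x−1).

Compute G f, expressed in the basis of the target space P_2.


Δ f = -(8/3)x^3 - 4x^2 + (4/3)x + 4/3
∇ Δ f = -8x^2 + 8/3
E_{-1/3} ∇ Δ f = -8x^2 + (16/3)x + 16/9
D (E_{-1/3} ∇) Δ f = -16x + 16/3
E_{-3/2} (E_{-1/3} ∇) Δ f = -8x^2 + (88/3)x - 218/9
(D + E_{-3/2}) (E_{-1/3} ∇) Δ f = -8x^2 + (40/3)x - 170/9
E_{-3/2} (E_{-1/3} ∇) Δ f = -8x^2 + (88/3)x - 218/9
(2E_{-3/2}) (E_{-1/3} ∇) Δ f = -16x^2 + (176/3)x - 436/9
((D + E_{-3/2}) + 2E_{-3/2}) (E_{-1/3} ∇) Δ f = -24x^2 + 72x - 202/3

the result is g(x) = -24x^2 + 72x - 202/3


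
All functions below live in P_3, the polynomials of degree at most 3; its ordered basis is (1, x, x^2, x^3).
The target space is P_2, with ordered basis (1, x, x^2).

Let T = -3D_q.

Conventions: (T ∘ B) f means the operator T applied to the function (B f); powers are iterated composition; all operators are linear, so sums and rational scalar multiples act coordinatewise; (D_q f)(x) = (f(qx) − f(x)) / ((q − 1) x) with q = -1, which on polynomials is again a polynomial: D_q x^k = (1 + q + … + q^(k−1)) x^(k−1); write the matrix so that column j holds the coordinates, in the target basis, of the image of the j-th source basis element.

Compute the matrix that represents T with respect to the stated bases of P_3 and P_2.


image of 1: 0
image of x: -3
image of x^2: 0
image of x^3: -3x^2
each image's coordinates form column j of the matrix

the matrix is [[0, -3, 0, 0]; [0, 0, 0, 0]; [0, 0, 0, -3]] (rows listed top to bottom)


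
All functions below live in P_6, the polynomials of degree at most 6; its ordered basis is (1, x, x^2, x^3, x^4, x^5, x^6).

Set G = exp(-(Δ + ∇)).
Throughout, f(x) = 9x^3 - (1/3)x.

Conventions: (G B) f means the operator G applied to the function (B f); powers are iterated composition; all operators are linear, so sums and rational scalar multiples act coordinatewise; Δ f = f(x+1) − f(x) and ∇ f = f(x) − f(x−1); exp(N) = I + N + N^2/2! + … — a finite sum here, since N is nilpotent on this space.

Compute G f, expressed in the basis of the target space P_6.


order-1 term: -54x^2 - 52/3
order-2 term: 108x
order-3 term: -72
the series for exp(-(Δ + ∇)) f terminates at order 3
exp(-(Δ + ∇)) f = 9x^3 - 54x^2 + (323/3)x - 268/3

the image equals g(x) = 9x^3 - 54x^2 + (323/3)x - 268/3


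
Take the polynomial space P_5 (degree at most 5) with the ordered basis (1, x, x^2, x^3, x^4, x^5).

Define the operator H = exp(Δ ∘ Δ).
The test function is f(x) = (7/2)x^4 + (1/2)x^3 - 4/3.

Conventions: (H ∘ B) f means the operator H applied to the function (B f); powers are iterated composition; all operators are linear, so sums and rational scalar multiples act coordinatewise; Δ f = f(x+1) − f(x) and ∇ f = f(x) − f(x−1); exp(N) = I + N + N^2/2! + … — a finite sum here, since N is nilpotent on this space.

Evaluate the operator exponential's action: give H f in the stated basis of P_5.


the image equals g(x) = (7/2)x^4 + (1/2)x^3 + 42x^2 + 87x + 278/3

order-1 term: 42x^2 + 87x + 52
order-2 term: 42
the series for exp(Δ ∘ Δ) f terminates at order 2
exp(Δ ∘ Δ) f = (7/2)x^4 + (1/2)x^3 + 42x^2 + 87x + 278/3


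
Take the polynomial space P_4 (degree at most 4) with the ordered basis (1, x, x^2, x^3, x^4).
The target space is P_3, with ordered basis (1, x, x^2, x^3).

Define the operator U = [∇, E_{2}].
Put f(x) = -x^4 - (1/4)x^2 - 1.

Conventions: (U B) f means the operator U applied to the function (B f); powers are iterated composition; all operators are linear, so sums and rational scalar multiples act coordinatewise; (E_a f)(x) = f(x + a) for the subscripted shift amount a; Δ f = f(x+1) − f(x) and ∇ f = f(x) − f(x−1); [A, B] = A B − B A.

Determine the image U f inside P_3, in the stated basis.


the result is g(x) = 0

E_{2} f = -x^4 - 8x^3 - (97/4)x^2 - 33x - 18
∇ E_{2} f = -4x^3 - 18x^2 - (57/2)x - 63/4
∇ f = -4x^3 + 6x^2 - (9/2)x + 5/4
E_{2} ∇ f = -4x^3 - 18x^2 - (57/2)x - 63/4
[∇, E_{2}] f = 0


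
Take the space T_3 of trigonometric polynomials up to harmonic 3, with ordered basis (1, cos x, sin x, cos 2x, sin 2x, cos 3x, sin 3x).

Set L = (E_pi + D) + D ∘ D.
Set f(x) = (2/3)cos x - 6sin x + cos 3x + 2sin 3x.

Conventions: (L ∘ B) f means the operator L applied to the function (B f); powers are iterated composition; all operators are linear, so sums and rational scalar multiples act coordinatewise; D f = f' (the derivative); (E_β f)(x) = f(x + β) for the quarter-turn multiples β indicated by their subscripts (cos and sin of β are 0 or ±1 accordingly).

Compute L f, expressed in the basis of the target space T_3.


E_pi f = -(2/3)cos x + 6sin x - cos 3x - 2sin 3x
D f = -6cos x - (2/3)sin x + 6cos 3x - 3sin 3x
(E_pi + D) f = -(20/3)cos x + (16/3)sin x + 5cos 3x - 5sin 3x
D f = -6cos x - (2/3)sin x + 6cos 3x - 3sin 3x
D D f = -(2/3)cos x + 6sin x - 9cos 3x - 18sin 3x
((E_pi + D) + D ∘ D) f = -(22/3)cos x + (34/3)sin x - 4cos 3x - 23sin 3x

the image equals g(x) = -(22/3)cos x + (34/3)sin x - 4cos 3x - 23sin 3x


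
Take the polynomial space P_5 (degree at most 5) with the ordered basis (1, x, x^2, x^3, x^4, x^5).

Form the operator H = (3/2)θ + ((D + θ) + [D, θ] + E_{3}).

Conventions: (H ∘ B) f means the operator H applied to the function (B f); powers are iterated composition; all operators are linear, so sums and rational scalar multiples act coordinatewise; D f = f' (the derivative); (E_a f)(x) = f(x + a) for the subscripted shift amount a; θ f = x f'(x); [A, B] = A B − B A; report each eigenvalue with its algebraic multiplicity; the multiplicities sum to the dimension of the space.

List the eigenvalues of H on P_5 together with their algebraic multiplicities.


λ = 1 (multiplicity 1), λ = 7/2 (multiplicity 1), λ = 6 (multiplicity 1), λ = 17/2 (multiplicity 1), λ = 11 (multiplicity 1), λ = 27/2 (multiplicity 1)

image of 1: 1
image of x: (7/2)x + 5
image of x^2: 6x^2 + 10x + 9
image of x^3: (17/2)x^3 + 15x^2 + 27x + 27
image of x^4: 11x^4 + 20x^3 + 54x^2 + 108x + 81
image of x^5: (27/2)x^5 + 25x^4 + 90x^3 + 270x^2 + 405x + 243
the matrix is upper triangular; its diagonal is (1, 7/2, 6, 17/2, 11, 27/2)
for a triangular matrix the eigenvalues are the diagonal entries, with algebraic multiplicity their repetition count


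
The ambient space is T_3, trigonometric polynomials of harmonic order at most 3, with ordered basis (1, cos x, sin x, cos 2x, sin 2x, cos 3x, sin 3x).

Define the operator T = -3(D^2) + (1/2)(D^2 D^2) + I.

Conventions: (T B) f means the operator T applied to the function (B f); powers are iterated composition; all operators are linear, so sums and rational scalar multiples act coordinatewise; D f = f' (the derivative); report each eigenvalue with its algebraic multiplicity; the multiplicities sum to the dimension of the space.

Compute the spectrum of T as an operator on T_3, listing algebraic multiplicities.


image of 1: 1
image of cos x: (9/2)cos x
image of sin x: (9/2)sin x
image of cos 2x: 21cos 2x
image of sin 2x: 21sin 2x
image of cos 3x: (137/2)cos 3x
image of sin 3x: (137/2)sin 3x
the matrix is diagonal; its diagonal is (1, 9/2, 9/2, 21, 21, 137/2, 137/2)
for a triangular matrix the eigenvalues are the diagonal entries, with algebraic multiplicity their repetition count

λ = 1 (multiplicity 1), λ = 9/2 (multiplicity 2), λ = 21 (multiplicity 2), λ = 137/2 (multiplicity 2)


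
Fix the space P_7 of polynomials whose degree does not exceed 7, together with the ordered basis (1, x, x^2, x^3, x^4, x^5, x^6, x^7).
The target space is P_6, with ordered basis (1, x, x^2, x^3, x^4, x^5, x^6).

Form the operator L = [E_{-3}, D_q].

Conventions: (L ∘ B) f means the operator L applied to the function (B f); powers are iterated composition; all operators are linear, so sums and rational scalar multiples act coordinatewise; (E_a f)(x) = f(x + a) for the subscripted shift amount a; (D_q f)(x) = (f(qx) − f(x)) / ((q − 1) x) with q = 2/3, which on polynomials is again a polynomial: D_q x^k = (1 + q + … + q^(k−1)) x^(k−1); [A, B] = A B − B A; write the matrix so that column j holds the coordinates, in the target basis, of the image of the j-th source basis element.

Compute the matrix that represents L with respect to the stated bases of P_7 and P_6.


the matrix is [[0, 0, 1, -8, 43, -194, 793, -3044]; [0, 0, 0, 7/3, -25, 506/3, -2750/3, 4387]; [0, 0, 0, 0, 11/3, -148/3, 3610/9, -7660/3]; [0, 0, 0, 0, 0, 131/27, -2125/27, 20245/27]; [0, 0, 0, 0, 0, 0, 473/81, -2998/27]; [0, 0, 0, 0, 0, 0, 0, 179/27]; [0, 0, 0, 0, 0, 0, 0, 0]] (rows listed top to bottom)

image of 1: 0
image of x: 0
image of x^2: 1
image of x^3: (7/3)x - 8
image of x^4: (11/3)x^2 - 25x + 43
image of x^5: (131/27)x^3 - (148/3)x^2 + (506/3)x - 194
image of x^6: (473/81)x^4 - (2125/27)x^3 + (3610/9)x^2 - (2750/3)x + 793
image of x^7: (179/27)x^5 - (2998/27)x^4 + (20245/27)x^3 - (7660/3)x^2 + 4387x - 3044
each image's coordinates form column j of the matrix


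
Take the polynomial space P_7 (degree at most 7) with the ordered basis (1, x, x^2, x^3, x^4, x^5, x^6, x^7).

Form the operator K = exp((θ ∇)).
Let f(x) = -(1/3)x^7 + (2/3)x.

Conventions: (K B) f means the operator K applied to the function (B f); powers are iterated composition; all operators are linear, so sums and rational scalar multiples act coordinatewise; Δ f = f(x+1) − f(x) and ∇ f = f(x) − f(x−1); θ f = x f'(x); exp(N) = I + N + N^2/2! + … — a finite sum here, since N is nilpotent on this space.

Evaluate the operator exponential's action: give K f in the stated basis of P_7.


order-1 term: -14x^6 + 35x^5 - (140/3)x^4 + 35x^3 - 14x^2 + (7/3)x
order-2 term: -210x^5 + 770x^4 - 1225x^3 + 945x^2 - (868/3)x
order-3 term: -1400x^4 + 5180x^3 - 6930x^2 + (9695/3)x
order-4 term: -4200x^3 + 11970x^2 - 8750x
order-5 term: -5040x^2 + 7308x
order-6 term: -1680x
the series for exp((θ ∇)) f terminates at order 6
exp((θ ∇)) f = -(1/3)x^7 - 14x^6 - 175x^5 - (2030/3)x^4 - 210x^3 + 931x^2 - (530/3)x

the image equals g(x) = -(1/3)x^7 - 14x^6 - 175x^5 - (2030/3)x^4 - 210x^3 + 931x^2 - (530/3)x


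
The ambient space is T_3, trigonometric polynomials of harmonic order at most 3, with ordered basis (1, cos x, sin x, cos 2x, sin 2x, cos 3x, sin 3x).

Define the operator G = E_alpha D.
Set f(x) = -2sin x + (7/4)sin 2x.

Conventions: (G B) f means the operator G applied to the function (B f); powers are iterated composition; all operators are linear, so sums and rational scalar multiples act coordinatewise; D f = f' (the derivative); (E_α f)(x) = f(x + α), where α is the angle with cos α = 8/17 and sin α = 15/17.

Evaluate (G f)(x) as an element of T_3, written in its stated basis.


the result is g(x) = -(16/17)cos x + (30/17)sin x - (1127/578)cos 2x - (840/289)sin 2x

D f = -2cos x + (7/2)cos 2x
E_alpha D f = -(16/17)cos x + (30/17)sin x - (1127/578)cos 2x - (840/289)sin 2x


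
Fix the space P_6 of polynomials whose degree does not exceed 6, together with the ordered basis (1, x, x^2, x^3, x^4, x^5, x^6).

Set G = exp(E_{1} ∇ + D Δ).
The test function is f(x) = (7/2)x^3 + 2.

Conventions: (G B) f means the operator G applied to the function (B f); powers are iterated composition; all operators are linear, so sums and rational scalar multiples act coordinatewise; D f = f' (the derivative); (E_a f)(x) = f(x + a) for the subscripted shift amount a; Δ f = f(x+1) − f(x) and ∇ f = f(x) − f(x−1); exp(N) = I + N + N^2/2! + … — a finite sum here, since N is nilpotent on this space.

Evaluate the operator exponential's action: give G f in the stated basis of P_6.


the result is g(x) = (7/2)x^3 + (21/2)x^2 + 42x + 51

order-1 term: (21/2)x^2 + (63/2)x + 14
order-2 term: (21/2)x + 63/2
order-3 term: 7/2
the series for exp(E_{1} ∇ + D Δ) f terminates at order 3
exp(E_{1} ∇ + D Δ) f = (7/2)x^3 + (21/2)x^2 + 42x + 51


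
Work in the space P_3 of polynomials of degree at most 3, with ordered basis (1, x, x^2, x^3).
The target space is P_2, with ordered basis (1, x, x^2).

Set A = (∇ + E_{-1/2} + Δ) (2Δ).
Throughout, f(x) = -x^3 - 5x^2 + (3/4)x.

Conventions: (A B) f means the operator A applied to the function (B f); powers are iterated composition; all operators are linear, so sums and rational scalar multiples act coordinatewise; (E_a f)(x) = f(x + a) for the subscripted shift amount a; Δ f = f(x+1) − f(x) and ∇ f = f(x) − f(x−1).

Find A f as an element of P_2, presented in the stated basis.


the image equals g(x) = -6x^2 - 44x - 51

Δ f = -3x^2 - 13x - 21/4
(2Δ) f = -6x^2 - 26x - 21/2
∇ (2Δ) f = -12x - 20
E_{-1/2} (2Δ) f = -6x^2 - 20x + 1
Δ (2Δ) f = -12x - 32
(∇ + E_{-1/2} + Δ) (2Δ) f = -6x^2 - 44x - 51


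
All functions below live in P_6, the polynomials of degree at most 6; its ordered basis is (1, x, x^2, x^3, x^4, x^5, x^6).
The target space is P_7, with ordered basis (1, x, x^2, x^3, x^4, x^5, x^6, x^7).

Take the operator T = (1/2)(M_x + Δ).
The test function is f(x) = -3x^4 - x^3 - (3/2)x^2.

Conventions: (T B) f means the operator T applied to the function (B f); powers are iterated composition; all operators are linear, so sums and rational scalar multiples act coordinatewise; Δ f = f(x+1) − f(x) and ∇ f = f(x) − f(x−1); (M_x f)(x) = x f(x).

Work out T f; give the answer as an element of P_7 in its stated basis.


the image equals g(x) = -(3/2)x^5 - (1/2)x^4 - (27/4)x^3 - (21/2)x^2 - 9x - 11/4

M_x f = -3x^5 - x^4 - (3/2)x^3
Δ f = -12x^3 - 21x^2 - 18x - 11/2
(M_x + Δ) f = -3x^5 - x^4 - (27/2)x^3 - 21x^2 - 18x - 11/2
((1/2)(M_x + Δ)) f = -(3/2)x^5 - (1/2)x^4 - (27/4)x^3 - (21/2)x^2 - 9x - 11/4


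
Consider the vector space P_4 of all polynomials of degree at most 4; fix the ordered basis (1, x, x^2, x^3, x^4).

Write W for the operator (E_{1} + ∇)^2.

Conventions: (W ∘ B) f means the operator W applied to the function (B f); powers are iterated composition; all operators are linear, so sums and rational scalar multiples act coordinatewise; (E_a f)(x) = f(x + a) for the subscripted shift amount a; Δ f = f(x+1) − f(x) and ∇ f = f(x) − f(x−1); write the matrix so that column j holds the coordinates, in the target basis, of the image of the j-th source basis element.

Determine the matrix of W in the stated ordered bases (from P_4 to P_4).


image of 1: 1
image of x: x + 4
image of x^2: x^2 + 8x + 8
image of x^3: x^3 + 12x^2 + 24x + 4
image of x^4: x^4 + 16x^3 + 48x^2 + 16x + 32
each image's coordinates form column j of the matrix

the matrix is [[1, 4, 8, 4, 32]; [0, 1, 8, 24, 16]; [0, 0, 1, 12, 48]; [0, 0, 0, 1, 16]; [0, 0, 0, 0, 1]] (rows listed top to bottom)


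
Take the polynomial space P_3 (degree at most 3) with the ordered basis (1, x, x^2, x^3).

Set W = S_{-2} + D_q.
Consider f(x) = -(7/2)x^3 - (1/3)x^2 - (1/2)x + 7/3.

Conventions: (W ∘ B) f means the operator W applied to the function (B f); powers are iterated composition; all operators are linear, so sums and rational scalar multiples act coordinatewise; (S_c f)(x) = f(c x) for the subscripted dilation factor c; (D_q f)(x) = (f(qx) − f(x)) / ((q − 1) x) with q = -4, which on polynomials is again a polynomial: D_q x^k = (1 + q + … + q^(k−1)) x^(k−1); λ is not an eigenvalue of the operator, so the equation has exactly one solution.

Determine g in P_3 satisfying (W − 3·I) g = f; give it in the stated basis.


write g with unknown coordinates in the stated basis and equate coefficients in (W − 3·I) g = f
solving from the highest basis element down gives g = (7/22)x^3 - (295/66)x^2 + (153/55)x + 37/165
check: W g = -(28/11)x^3 - (907/66)x^2 + (863/110)x + 496/165
so W g − 3·g = -(7/2)x^3 - (1/3)x^2 - (1/2)x + 7/3 = f ✓

g(x) = (7/22)x^3 - (295/66)x^2 + (153/55)x + 37/165


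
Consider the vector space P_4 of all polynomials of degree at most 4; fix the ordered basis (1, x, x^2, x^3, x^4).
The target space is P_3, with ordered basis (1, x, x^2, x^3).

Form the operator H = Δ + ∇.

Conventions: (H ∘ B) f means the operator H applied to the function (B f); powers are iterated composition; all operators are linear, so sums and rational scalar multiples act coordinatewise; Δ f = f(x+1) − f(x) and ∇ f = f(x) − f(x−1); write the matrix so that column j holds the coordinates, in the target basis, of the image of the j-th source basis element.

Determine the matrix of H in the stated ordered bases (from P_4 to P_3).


the matrix is [[0, 2, 0, 2, 0]; [0, 0, 4, 0, 8]; [0, 0, 0, 6, 0]; [0, 0, 0, 0, 8]] (rows listed top to bottom)

image of 1: 0
image of x: 2
image of x^2: 4x
image of x^3: 6x^2 + 2
image of x^4: 8x^3 + 8x
each image's coordinates form column j of the matrix


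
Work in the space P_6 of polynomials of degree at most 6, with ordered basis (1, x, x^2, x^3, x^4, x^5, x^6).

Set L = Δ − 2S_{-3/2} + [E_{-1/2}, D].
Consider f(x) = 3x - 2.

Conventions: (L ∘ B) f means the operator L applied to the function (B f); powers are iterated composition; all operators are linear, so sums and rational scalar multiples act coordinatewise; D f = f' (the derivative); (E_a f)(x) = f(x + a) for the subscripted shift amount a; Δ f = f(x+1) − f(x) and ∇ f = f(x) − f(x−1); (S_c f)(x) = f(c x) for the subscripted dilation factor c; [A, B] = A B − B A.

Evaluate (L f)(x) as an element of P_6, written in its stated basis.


Δ f = 3
S_{-3/2} f = -(9/2)x - 2
(-2S_{-3/2}) f = 9x + 4
D f = 3
E_{-1/2} D f = 3
E_{-1/2} f = 3x - 7/2
D E_{-1/2} f = 3
[E_{-1/2}, D] f = 0
(Δ − 2S_{-3/2} + [E_{-1/2}, D]) f = 9x + 7

g(x) = 9x + 7


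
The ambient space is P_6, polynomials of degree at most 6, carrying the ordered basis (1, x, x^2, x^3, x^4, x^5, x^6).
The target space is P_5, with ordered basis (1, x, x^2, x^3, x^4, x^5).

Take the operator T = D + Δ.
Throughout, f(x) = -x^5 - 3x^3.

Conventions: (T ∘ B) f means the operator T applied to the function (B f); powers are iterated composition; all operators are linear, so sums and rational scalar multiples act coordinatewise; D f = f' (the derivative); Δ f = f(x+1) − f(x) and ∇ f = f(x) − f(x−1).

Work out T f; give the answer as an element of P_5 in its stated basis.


g(x) = -10x^4 - 10x^3 - 28x^2 - 14x - 4

D f = -5x^4 - 9x^2
Δ f = -5x^4 - 10x^3 - 19x^2 - 14x - 4
(D + Δ) f = -10x^4 - 10x^3 - 28x^2 - 14x - 4
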